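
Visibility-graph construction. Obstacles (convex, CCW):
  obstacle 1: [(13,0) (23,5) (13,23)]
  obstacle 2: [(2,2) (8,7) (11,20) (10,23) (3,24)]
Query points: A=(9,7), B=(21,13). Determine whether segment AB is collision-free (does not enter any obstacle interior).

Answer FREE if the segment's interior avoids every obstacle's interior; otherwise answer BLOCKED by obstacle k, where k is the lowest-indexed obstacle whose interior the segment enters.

BLOCKED by obstacle 1

Obstacle 1 [(13,0) (23,5) (13,23)]:
  edge (13,0)–(23,5): clear
  edge (23,5)–(13,23): crosses AB
  edge (13,23)–(13,0): crosses AB
  → BLOCKED
Obstacle 2 [(2,2) (8,7) (11,20) (10,23) (3,24)]:
  edge (2,2)–(8,7): clear
  edge (8,7)–(11,20): clear
  edge (11,20)–(10,23): clear
  edge (10,23)–(3,24): clear
  edge (3,24)–(2,2): clear
  midpoint (15,10) outside
  → clear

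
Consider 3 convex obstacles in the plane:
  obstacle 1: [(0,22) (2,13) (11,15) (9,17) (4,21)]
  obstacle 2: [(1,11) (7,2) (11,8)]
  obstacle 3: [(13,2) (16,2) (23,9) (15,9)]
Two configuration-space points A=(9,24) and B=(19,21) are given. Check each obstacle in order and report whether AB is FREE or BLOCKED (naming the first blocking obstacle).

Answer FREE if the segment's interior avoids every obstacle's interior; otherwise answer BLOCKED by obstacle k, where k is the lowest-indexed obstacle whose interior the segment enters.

FREE

Obstacle 1 [(0,22) (2,13) (11,15) (9,17) (4,21)]:
  edge (0,22)–(2,13): clear
  edge (2,13)–(11,15): clear
  edge (11,15)–(9,17): clear
  edge (9,17)–(4,21): clear
  edge (4,21)–(0,22): clear
  midpoint (14,45/2) outside
  → clear
Obstacle 2 [(1,11) (7,2) (11,8)]:
  edge (1,11)–(7,2): clear
  edge (7,2)–(11,8): clear
  edge (11,8)–(1,11): clear
  midpoint (14,45/2) outside
  → clear
Obstacle 3 [(13,2) (16,2) (23,9) (15,9)]:
  edge (13,2)–(16,2): clear
  edge (16,2)–(23,9): clear
  edge (23,9)–(15,9): clear
  edge (15,9)–(13,2): clear
  midpoint (14,45/2) outside
  → clear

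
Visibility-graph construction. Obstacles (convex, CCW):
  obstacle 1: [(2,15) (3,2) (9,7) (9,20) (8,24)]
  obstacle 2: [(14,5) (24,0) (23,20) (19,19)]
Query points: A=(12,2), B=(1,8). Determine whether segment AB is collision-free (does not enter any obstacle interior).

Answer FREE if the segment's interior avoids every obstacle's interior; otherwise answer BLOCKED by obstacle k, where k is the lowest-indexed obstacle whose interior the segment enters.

BLOCKED by obstacle 1

Obstacle 1 [(2,15) (3,2) (9,7) (9,20) (8,24)]:
  edge (2,15)–(3,2): crosses AB
  edge (3,2)–(9,7): crosses AB
  edge (9,7)–(9,20): clear
  edge (9,20)–(8,24): clear
  edge (8,24)–(2,15): clear
  → BLOCKED
Obstacle 2 [(14,5) (24,0) (23,20) (19,19)]:
  edge (14,5)–(24,0): clear
  edge (24,0)–(23,20): clear
  edge (23,20)–(19,19): clear
  edge (19,19)–(14,5): clear
  midpoint (13/2,5) outside
  → clear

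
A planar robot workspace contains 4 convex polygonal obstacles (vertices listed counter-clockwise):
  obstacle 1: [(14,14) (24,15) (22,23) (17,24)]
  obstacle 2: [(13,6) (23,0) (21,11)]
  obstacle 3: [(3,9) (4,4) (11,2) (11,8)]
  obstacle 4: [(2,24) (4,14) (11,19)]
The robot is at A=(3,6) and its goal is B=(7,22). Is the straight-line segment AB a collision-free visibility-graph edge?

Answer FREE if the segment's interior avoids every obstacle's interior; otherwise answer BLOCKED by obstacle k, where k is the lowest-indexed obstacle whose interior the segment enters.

Obstacle 1 [(14,14) (24,15) (22,23) (17,24)]:
  edge (14,14)–(24,15): clear
  edge (24,15)–(22,23): clear
  edge (22,23)–(17,24): clear
  edge (17,24)–(14,14): clear
  midpoint (5,14) outside
  → clear
Obstacle 2 [(13,6) (23,0) (21,11)]:
  edge (13,6)–(23,0): clear
  edge (23,0)–(21,11): clear
  edge (21,11)–(13,6): clear
  midpoint (5,14) outside
  → clear
Obstacle 3 [(3,9) (4,4) (11,2) (11,8)]:
  edge (3,9)–(4,4): crosses AB
  edge (4,4)–(11,2): clear
  edge (11,2)–(11,8): clear
  edge (11,8)–(3,9): crosses AB
  → BLOCKED
Obstacle 4 [(2,24) (4,14) (11,19)]:
  edge (2,24)–(4,14): clear
  edge (4,14)–(11,19): crosses AB
  edge (11,19)–(2,24): crosses AB
  → BLOCKED

BLOCKED by obstacle 3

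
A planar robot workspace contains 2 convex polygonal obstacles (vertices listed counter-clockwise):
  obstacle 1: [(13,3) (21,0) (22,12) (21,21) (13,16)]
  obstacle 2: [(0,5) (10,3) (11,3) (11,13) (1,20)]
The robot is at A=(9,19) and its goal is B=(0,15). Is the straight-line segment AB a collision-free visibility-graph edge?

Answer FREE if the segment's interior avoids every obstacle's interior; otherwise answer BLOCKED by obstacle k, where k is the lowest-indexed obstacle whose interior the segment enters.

Obstacle 1 [(13,3) (21,0) (22,12) (21,21) (13,16)]:
  edge (13,3)–(21,0): clear
  edge (21,0)–(22,12): clear
  edge (22,12)–(21,21): clear
  edge (21,21)–(13,16): clear
  edge (13,16)–(13,3): clear
  midpoint (9/2,17) outside
  → clear
Obstacle 2 [(0,5) (10,3) (11,3) (11,13) (1,20)]:
  edge (0,5)–(10,3): clear
  edge (10,3)–(11,3): clear
  edge (11,3)–(11,13): clear
  edge (11,13)–(1,20): crosses AB
  edge (1,20)–(0,5): crosses AB
  → BLOCKED

BLOCKED by obstacle 2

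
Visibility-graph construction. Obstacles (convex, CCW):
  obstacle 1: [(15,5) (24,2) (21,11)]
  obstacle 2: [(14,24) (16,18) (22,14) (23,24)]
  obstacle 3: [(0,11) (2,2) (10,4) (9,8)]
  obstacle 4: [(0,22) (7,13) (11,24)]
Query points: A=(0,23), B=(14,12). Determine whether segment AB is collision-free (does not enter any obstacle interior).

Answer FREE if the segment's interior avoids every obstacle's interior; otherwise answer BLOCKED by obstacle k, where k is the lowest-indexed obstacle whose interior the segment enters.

Obstacle 1 [(15,5) (24,2) (21,11)]:
  edge (15,5)–(24,2): clear
  edge (24,2)–(21,11): clear
  edge (21,11)–(15,5): clear
  midpoint (7,35/2) outside
  → clear
Obstacle 2 [(14,24) (16,18) (22,14) (23,24)]:
  edge (14,24)–(16,18): clear
  edge (16,18)–(22,14): clear
  edge (22,14)–(23,24): clear
  edge (23,24)–(14,24): clear
  midpoint (7,35/2) outside
  → clear
Obstacle 3 [(0,11) (2,2) (10,4) (9,8)]:
  edge (0,11)–(2,2): clear
  edge (2,2)–(10,4): clear
  edge (10,4)–(9,8): clear
  edge (9,8)–(0,11): clear
  midpoint (7,35/2) outside
  → clear
Obstacle 4 [(0,22) (7,13) (11,24)]:
  edge (0,22)–(7,13): clear
  edge (7,13)–(11,24): crosses AB
  edge (11,24)–(0,22): crosses AB
  → BLOCKED

BLOCKED by obstacle 4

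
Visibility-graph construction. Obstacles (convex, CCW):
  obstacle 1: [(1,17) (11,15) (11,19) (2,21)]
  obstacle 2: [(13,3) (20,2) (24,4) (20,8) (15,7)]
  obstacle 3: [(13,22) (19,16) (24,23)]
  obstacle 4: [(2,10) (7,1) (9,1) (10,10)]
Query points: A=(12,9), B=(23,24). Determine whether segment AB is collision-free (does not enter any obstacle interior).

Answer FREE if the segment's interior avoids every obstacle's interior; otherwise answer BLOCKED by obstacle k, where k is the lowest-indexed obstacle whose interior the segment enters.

Obstacle 1 [(1,17) (11,15) (11,19) (2,21)]:
  edge (1,17)–(11,15): clear
  edge (11,15)–(11,19): clear
  edge (11,19)–(2,21): clear
  edge (2,21)–(1,17): clear
  midpoint (35/2,33/2) outside
  → clear
Obstacle 2 [(13,3) (20,2) (24,4) (20,8) (15,7)]:
  edge (13,3)–(20,2): clear
  edge (20,2)–(24,4): clear
  edge (24,4)–(20,8): clear
  edge (20,8)–(15,7): clear
  edge (15,7)–(13,3): clear
  midpoint (35/2,33/2) outside
  → clear
Obstacle 3 [(13,22) (19,16) (24,23)]:
  edge (13,22)–(19,16): crosses AB
  edge (19,16)–(24,23): clear
  edge (24,23)–(13,22): crosses AB
  → BLOCKED
Obstacle 4 [(2,10) (7,1) (9,1) (10,10)]:
  edge (2,10)–(7,1): clear
  edge (7,1)–(9,1): clear
  edge (9,1)–(10,10): clear
  edge (10,10)–(2,10): clear
  midpoint (35/2,33/2) outside
  → clear

BLOCKED by obstacle 3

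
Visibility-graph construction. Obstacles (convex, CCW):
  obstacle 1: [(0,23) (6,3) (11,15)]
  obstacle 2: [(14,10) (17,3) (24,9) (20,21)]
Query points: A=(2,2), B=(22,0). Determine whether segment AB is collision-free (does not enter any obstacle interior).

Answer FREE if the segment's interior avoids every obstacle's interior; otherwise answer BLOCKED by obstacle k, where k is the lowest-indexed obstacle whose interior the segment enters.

FREE

Obstacle 1 [(0,23) (6,3) (11,15)]:
  edge (0,23)–(6,3): clear
  edge (6,3)–(11,15): clear
  edge (11,15)–(0,23): clear
  midpoint (12,1) outside
  → clear
Obstacle 2 [(14,10) (17,3) (24,9) (20,21)]:
  edge (14,10)–(17,3): clear
  edge (17,3)–(24,9): clear
  edge (24,9)–(20,21): clear
  edge (20,21)–(14,10): clear
  midpoint (12,1) outside
  → clear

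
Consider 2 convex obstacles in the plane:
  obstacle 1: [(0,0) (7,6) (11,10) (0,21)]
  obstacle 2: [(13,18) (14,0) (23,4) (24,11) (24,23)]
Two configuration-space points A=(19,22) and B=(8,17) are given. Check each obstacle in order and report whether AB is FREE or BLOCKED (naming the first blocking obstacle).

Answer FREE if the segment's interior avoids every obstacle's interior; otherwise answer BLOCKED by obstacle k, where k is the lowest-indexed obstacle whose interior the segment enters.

FREE

Obstacle 1 [(0,0) (7,6) (11,10) (0,21)]:
  edge (0,0)–(7,6): clear
  edge (7,6)–(11,10): clear
  edge (11,10)–(0,21): clear
  edge (0,21)–(0,0): clear
  midpoint (27/2,39/2) outside
  → clear
Obstacle 2 [(13,18) (14,0) (23,4) (24,11) (24,23)]:
  edge (13,18)–(14,0): clear
  edge (14,0)–(23,4): clear
  edge (23,4)–(24,11): clear
  edge (24,11)–(24,23): clear
  edge (24,23)–(13,18): clear
  midpoint (27/2,39/2) outside
  → clear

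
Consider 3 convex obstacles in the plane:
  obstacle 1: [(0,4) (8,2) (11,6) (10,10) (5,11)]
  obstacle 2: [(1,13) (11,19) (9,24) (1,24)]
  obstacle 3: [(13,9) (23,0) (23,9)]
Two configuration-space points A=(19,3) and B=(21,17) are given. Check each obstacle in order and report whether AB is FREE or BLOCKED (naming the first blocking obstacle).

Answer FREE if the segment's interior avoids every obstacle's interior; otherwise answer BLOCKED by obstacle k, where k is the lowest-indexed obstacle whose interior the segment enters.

Obstacle 1 [(0,4) (8,2) (11,6) (10,10) (5,11)]:
  edge (0,4)–(8,2): clear
  edge (8,2)–(11,6): clear
  edge (11,6)–(10,10): clear
  edge (10,10)–(5,11): clear
  edge (5,11)–(0,4): clear
  midpoint (20,10) outside
  → clear
Obstacle 2 [(1,13) (11,19) (9,24) (1,24)]:
  edge (1,13)–(11,19): clear
  edge (11,19)–(9,24): clear
  edge (9,24)–(1,24): clear
  edge (1,24)–(1,13): clear
  midpoint (20,10) outside
  → clear
Obstacle 3 [(13,9) (23,0) (23,9)]:
  edge (13,9)–(23,0): crosses AB
  edge (23,0)–(23,9): clear
  edge (23,9)–(13,9): crosses AB
  → BLOCKED

BLOCKED by obstacle 3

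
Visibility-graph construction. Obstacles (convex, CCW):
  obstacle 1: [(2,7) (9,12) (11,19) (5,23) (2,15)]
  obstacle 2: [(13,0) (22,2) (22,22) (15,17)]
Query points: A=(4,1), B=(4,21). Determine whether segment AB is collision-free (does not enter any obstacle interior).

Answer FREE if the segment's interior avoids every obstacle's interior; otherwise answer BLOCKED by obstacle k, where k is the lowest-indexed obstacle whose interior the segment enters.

BLOCKED by obstacle 1

Obstacle 1 [(2,7) (9,12) (11,19) (5,23) (2,15)]:
  edge (2,7)–(9,12): crosses AB
  edge (9,12)–(11,19): clear
  edge (11,19)–(5,23): clear
  edge (5,23)–(2,15): crosses AB
  edge (2,15)–(2,7): clear
  → BLOCKED
Obstacle 2 [(13,0) (22,2) (22,22) (15,17)]:
  edge (13,0)–(22,2): clear
  edge (22,2)–(22,22): clear
  edge (22,22)–(15,17): clear
  edge (15,17)–(13,0): clear
  midpoint (4,11) outside
  → clear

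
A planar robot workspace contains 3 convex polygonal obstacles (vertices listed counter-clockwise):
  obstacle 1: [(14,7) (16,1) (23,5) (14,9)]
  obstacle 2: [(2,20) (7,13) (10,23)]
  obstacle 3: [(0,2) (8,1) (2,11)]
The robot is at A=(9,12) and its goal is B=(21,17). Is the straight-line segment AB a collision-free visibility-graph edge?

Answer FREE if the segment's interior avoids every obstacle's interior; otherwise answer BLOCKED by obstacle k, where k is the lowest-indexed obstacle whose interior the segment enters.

FREE

Obstacle 1 [(14,7) (16,1) (23,5) (14,9)]:
  edge (14,7)–(16,1): clear
  edge (16,1)–(23,5): clear
  edge (23,5)–(14,9): clear
  edge (14,9)–(14,7): clear
  midpoint (15,29/2) outside
  → clear
Obstacle 2 [(2,20) (7,13) (10,23)]:
  edge (2,20)–(7,13): clear
  edge (7,13)–(10,23): clear
  edge (10,23)–(2,20): clear
  midpoint (15,29/2) outside
  → clear
Obstacle 3 [(0,2) (8,1) (2,11)]:
  edge (0,2)–(8,1): clear
  edge (8,1)–(2,11): clear
  edge (2,11)–(0,2): clear
  midpoint (15,29/2) outside
  → clear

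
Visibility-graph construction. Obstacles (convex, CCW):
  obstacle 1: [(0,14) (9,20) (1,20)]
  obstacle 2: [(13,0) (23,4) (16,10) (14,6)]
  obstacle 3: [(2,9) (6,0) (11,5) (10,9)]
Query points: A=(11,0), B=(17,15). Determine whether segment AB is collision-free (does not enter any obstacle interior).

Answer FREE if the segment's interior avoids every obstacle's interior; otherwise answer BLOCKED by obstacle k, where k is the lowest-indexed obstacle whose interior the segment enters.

FREE

Obstacle 1 [(0,14) (9,20) (1,20)]:
  edge (0,14)–(9,20): clear
  edge (9,20)–(1,20): clear
  edge (1,20)–(0,14): clear
  midpoint (14,15/2) outside
  → clear
Obstacle 2 [(13,0) (23,4) (16,10) (14,6)]:
  edge (13,0)–(23,4): clear
  edge (23,4)–(16,10): clear
  edge (16,10)–(14,6): clear
  edge (14,6)–(13,0): clear
  midpoint (14,15/2) outside
  → clear
Obstacle 3 [(2,9) (6,0) (11,5) (10,9)]:
  edge (2,9)–(6,0): clear
  edge (6,0)–(11,5): clear
  edge (11,5)–(10,9): clear
  edge (10,9)–(2,9): clear
  midpoint (14,15/2) outside
  → clear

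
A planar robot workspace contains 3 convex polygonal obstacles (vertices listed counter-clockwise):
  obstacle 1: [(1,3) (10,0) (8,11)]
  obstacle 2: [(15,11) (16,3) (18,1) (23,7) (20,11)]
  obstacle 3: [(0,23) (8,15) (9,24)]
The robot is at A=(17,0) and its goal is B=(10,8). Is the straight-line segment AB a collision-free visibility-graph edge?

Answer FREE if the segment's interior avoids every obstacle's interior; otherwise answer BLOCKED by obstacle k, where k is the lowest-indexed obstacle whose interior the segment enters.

FREE

Obstacle 1 [(1,3) (10,0) (8,11)]:
  edge (1,3)–(10,0): clear
  edge (10,0)–(8,11): clear
  edge (8,11)–(1,3): clear
  midpoint (27/2,4) outside
  → clear
Obstacle 2 [(15,11) (16,3) (18,1) (23,7) (20,11)]:
  edge (15,11)–(16,3): clear
  edge (16,3)–(18,1): clear
  edge (18,1)–(23,7): clear
  edge (23,7)–(20,11): clear
  edge (20,11)–(15,11): clear
  midpoint (27/2,4) outside
  → clear
Obstacle 3 [(0,23) (8,15) (9,24)]:
  edge (0,23)–(8,15): clear
  edge (8,15)–(9,24): clear
  edge (9,24)–(0,23): clear
  midpoint (27/2,4) outside
  → clear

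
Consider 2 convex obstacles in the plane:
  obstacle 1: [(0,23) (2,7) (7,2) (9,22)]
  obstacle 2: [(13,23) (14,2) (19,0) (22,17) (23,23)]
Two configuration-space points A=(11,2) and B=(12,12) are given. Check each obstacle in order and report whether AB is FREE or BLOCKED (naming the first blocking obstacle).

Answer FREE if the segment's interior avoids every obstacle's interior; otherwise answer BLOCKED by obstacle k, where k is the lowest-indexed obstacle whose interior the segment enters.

FREE

Obstacle 1 [(0,23) (2,7) (7,2) (9,22)]:
  edge (0,23)–(2,7): clear
  edge (2,7)–(7,2): clear
  edge (7,2)–(9,22): clear
  edge (9,22)–(0,23): clear
  midpoint (23/2,7) outside
  → clear
Obstacle 2 [(13,23) (14,2) (19,0) (22,17) (23,23)]:
  edge (13,23)–(14,2): clear
  edge (14,2)–(19,0): clear
  edge (19,0)–(22,17): clear
  edge (22,17)–(23,23): clear
  edge (23,23)–(13,23): clear
  midpoint (23/2,7) outside
  → clear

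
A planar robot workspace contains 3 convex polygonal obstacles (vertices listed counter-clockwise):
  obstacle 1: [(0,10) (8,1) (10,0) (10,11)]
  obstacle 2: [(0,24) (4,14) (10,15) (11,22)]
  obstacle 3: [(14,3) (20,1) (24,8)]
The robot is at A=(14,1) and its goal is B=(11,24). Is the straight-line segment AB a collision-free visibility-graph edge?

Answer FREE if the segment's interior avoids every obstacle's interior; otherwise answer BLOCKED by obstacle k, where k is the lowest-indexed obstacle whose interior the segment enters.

FREE

Obstacle 1 [(0,10) (8,1) (10,0) (10,11)]:
  edge (0,10)–(8,1): clear
  edge (8,1)–(10,0): clear
  edge (10,0)–(10,11): clear
  edge (10,11)–(0,10): clear
  midpoint (25/2,25/2) outside
  → clear
Obstacle 2 [(0,24) (4,14) (10,15) (11,22)]:
  edge (0,24)–(4,14): clear
  edge (4,14)–(10,15): clear
  edge (10,15)–(11,22): clear
  edge (11,22)–(0,24): clear
  midpoint (25/2,25/2) outside
  → clear
Obstacle 3 [(14,3) (20,1) (24,8)]:
  edge (14,3)–(20,1): clear
  edge (20,1)–(24,8): clear
  edge (24,8)–(14,3): clear
  midpoint (25/2,25/2) outside
  → clear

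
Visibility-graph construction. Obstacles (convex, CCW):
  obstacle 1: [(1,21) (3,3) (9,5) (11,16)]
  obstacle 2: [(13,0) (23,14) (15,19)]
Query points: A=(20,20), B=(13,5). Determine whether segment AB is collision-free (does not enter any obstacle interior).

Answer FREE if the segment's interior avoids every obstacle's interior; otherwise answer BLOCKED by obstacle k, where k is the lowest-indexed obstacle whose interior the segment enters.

BLOCKED by obstacle 2

Obstacle 1 [(1,21) (3,3) (9,5) (11,16)]:
  edge (1,21)–(3,3): clear
  edge (3,3)–(9,5): clear
  edge (9,5)–(11,16): clear
  edge (11,16)–(1,21): clear
  midpoint (33/2,25/2) outside
  → clear
Obstacle 2 [(13,0) (23,14) (15,19)]:
  edge (13,0)–(23,14): clear
  edge (23,14)–(15,19): crosses AB
  edge (15,19)–(13,0): crosses AB
  → BLOCKED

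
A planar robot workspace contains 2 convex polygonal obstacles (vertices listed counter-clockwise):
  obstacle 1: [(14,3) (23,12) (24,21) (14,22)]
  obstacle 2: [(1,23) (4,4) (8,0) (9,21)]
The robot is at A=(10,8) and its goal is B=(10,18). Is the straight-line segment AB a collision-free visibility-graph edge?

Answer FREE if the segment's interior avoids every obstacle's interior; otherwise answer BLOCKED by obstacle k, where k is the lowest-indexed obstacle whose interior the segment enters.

FREE

Obstacle 1 [(14,3) (23,12) (24,21) (14,22)]:
  edge (14,3)–(23,12): clear
  edge (23,12)–(24,21): clear
  edge (24,21)–(14,22): clear
  edge (14,22)–(14,3): clear
  midpoint (10,13) outside
  → clear
Obstacle 2 [(1,23) (4,4) (8,0) (9,21)]:
  edge (1,23)–(4,4): clear
  edge (4,4)–(8,0): clear
  edge (8,0)–(9,21): clear
  edge (9,21)–(1,23): clear
  midpoint (10,13) outside
  → clear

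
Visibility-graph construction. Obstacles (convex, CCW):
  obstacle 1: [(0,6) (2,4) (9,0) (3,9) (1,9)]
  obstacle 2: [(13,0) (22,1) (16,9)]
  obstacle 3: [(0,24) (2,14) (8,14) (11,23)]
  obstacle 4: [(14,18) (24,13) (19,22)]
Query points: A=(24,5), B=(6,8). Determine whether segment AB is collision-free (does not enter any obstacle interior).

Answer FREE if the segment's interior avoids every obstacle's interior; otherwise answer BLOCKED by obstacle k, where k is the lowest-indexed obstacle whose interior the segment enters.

BLOCKED by obstacle 2

Obstacle 1 [(0,6) (2,4) (9,0) (3,9) (1,9)]:
  edge (0,6)–(2,4): clear
  edge (2,4)–(9,0): clear
  edge (9,0)–(3,9): clear
  edge (3,9)–(1,9): clear
  edge (1,9)–(0,6): clear
  midpoint (15,13/2) outside
  → clear
Obstacle 2 [(13,0) (22,1) (16,9)]:
  edge (13,0)–(22,1): clear
  edge (22,1)–(16,9): crosses AB
  edge (16,9)–(13,0): crosses AB
  → BLOCKED
Obstacle 3 [(0,24) (2,14) (8,14) (11,23)]:
  edge (0,24)–(2,14): clear
  edge (2,14)–(8,14): clear
  edge (8,14)–(11,23): clear
  edge (11,23)–(0,24): clear
  midpoint (15,13/2) outside
  → clear
Obstacle 4 [(14,18) (24,13) (19,22)]:
  edge (14,18)–(24,13): clear
  edge (24,13)–(19,22): clear
  edge (19,22)–(14,18): clear
  midpoint (15,13/2) outside
  → clear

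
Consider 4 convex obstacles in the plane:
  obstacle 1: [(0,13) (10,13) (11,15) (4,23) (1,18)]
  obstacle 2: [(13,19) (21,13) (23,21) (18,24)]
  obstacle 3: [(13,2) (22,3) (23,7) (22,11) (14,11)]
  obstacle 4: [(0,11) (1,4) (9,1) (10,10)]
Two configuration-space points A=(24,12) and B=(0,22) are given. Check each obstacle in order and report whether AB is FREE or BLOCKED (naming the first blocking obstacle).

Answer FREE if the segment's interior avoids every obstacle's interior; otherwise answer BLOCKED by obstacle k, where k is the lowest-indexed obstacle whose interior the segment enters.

Obstacle 1 [(0,13) (10,13) (11,15) (4,23) (1,18)]:
  edge (0,13)–(10,13): clear
  edge (10,13)–(11,15): clear
  edge (11,15)–(4,23): crosses AB
  edge (4,23)–(1,18): crosses AB
  edge (1,18)–(0,13): clear
  → BLOCKED
Obstacle 2 [(13,19) (21,13) (23,21) (18,24)]:
  edge (13,19)–(21,13): crosses AB
  edge (21,13)–(23,21): crosses AB
  edge (23,21)–(18,24): clear
  edge (18,24)–(13,19): clear
  → BLOCKED
Obstacle 3 [(13,2) (22,3) (23,7) (22,11) (14,11)]:
  edge (13,2)–(22,3): clear
  edge (22,3)–(23,7): clear
  edge (23,7)–(22,11): clear
  edge (22,11)–(14,11): clear
  edge (14,11)–(13,2): clear
  midpoint (12,17) outside
  → clear
Obstacle 4 [(0,11) (1,4) (9,1) (10,10)]:
  edge (0,11)–(1,4): clear
  edge (1,4)–(9,1): clear
  edge (9,1)–(10,10): clear
  edge (10,10)–(0,11): clear
  midpoint (12,17) outside
  → clear

BLOCKED by obstacle 1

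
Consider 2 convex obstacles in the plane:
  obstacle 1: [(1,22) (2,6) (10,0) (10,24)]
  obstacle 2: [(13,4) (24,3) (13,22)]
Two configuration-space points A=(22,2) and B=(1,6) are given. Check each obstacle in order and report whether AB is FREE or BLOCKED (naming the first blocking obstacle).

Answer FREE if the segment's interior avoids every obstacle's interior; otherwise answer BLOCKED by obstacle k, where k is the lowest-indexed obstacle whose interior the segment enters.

Obstacle 1 [(1,22) (2,6) (10,0) (10,24)]:
  edge (1,22)–(2,6): clear
  edge (2,6)–(10,0): crosses AB
  edge (10,0)–(10,24): crosses AB
  edge (10,24)–(1,22): clear
  → BLOCKED
Obstacle 2 [(13,4) (24,3) (13,22)]:
  edge (13,4)–(24,3): clear
  edge (24,3)–(13,22): clear
  edge (13,22)–(13,4): clear
  midpoint (23/2,4) outside
  → clear

BLOCKED by obstacle 1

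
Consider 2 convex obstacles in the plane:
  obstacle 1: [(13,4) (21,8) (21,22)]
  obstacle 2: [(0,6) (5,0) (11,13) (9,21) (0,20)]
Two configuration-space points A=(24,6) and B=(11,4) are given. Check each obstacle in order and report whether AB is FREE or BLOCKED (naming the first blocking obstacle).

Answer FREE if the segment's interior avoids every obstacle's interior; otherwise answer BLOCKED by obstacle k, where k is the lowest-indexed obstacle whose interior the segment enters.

Obstacle 1 [(13,4) (21,8) (21,22)]:
  edge (13,4)–(21,8): crosses AB
  edge (21,8)–(21,22): clear
  edge (21,22)–(13,4): crosses AB
  → BLOCKED
Obstacle 2 [(0,6) (5,0) (11,13) (9,21) (0,20)]:
  edge (0,6)–(5,0): clear
  edge (5,0)–(11,13): clear
  edge (11,13)–(9,21): clear
  edge (9,21)–(0,20): clear
  edge (0,20)–(0,6): clear
  midpoint (35/2,5) outside
  → clear

BLOCKED by obstacle 1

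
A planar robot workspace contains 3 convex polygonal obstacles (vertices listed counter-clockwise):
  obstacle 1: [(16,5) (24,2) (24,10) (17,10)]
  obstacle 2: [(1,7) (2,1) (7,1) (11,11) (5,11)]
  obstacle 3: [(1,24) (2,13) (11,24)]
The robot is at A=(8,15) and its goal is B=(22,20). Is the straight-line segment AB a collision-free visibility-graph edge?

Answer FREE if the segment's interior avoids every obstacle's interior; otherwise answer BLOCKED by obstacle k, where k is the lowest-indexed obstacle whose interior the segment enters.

FREE

Obstacle 1 [(16,5) (24,2) (24,10) (17,10)]:
  edge (16,5)–(24,2): clear
  edge (24,2)–(24,10): clear
  edge (24,10)–(17,10): clear
  edge (17,10)–(16,5): clear
  midpoint (15,35/2) outside
  → clear
Obstacle 2 [(1,7) (2,1) (7,1) (11,11) (5,11)]:
  edge (1,7)–(2,1): clear
  edge (2,1)–(7,1): clear
  edge (7,1)–(11,11): clear
  edge (11,11)–(5,11): clear
  edge (5,11)–(1,7): clear
  midpoint (15,35/2) outside
  → clear
Obstacle 3 [(1,24) (2,13) (11,24)]:
  edge (1,24)–(2,13): clear
  edge (2,13)–(11,24): clear
  edge (11,24)–(1,24): clear
  midpoint (15,35/2) outside
  → clear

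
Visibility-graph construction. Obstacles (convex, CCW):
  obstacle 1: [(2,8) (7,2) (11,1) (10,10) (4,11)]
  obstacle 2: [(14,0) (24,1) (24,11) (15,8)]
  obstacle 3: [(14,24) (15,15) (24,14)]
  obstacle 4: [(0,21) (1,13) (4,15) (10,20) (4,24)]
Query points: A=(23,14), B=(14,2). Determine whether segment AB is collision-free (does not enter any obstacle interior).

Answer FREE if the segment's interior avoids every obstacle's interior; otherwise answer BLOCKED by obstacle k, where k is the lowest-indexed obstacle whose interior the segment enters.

BLOCKED by obstacle 2

Obstacle 1 [(2,8) (7,2) (11,1) (10,10) (4,11)]:
  edge (2,8)–(7,2): clear
  edge (7,2)–(11,1): clear
  edge (11,1)–(10,10): clear
  edge (10,10)–(4,11): clear
  edge (4,11)–(2,8): clear
  midpoint (37/2,8) outside
  → clear
Obstacle 2 [(14,0) (24,1) (24,11) (15,8)]:
  edge (14,0)–(24,1): clear
  edge (24,1)–(24,11): clear
  edge (24,11)–(15,8): crosses AB
  edge (15,8)–(14,0): crosses AB
  → BLOCKED
Obstacle 3 [(14,24) (15,15) (24,14)]:
  edge (14,24)–(15,15): clear
  edge (15,15)–(24,14): clear
  edge (24,14)–(14,24): clear
  midpoint (37/2,8) outside
  → clear
Obstacle 4 [(0,21) (1,13) (4,15) (10,20) (4,24)]:
  edge (0,21)–(1,13): clear
  edge (1,13)–(4,15): clear
  edge (4,15)–(10,20): clear
  edge (10,20)–(4,24): clear
  edge (4,24)–(0,21): clear
  midpoint (37/2,8) outside
  → clear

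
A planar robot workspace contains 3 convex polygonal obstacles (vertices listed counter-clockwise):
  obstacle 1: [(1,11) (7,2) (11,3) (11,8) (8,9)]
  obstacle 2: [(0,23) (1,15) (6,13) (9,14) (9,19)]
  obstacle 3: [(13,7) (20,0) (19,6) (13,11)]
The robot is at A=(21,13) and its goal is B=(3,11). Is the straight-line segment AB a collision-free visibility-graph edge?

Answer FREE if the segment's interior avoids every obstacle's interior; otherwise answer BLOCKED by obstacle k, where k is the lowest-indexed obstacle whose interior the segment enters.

FREE

Obstacle 1 [(1,11) (7,2) (11,3) (11,8) (8,9)]:
  edge (1,11)–(7,2): clear
  edge (7,2)–(11,3): clear
  edge (11,3)–(11,8): clear
  edge (11,8)–(8,9): clear
  edge (8,9)–(1,11): clear
  midpoint (12,12) outside
  → clear
Obstacle 2 [(0,23) (1,15) (6,13) (9,14) (9,19)]:
  edge (0,23)–(1,15): clear
  edge (1,15)–(6,13): clear
  edge (6,13)–(9,14): clear
  edge (9,14)–(9,19): clear
  edge (9,19)–(0,23): clear
  midpoint (12,12) outside
  → clear
Obstacle 3 [(13,7) (20,0) (19,6) (13,11)]:
  edge (13,7)–(20,0): clear
  edge (20,0)–(19,6): clear
  edge (19,6)–(13,11): clear
  edge (13,11)–(13,7): clear
  midpoint (12,12) outside
  → clear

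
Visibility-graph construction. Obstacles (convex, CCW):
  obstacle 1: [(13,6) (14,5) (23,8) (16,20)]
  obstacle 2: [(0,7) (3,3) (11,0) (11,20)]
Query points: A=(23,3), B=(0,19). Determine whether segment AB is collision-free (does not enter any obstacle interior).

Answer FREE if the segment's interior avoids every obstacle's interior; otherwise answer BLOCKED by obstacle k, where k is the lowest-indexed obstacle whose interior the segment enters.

BLOCKED by obstacle 1

Obstacle 1 [(13,6) (14,5) (23,8) (16,20)]:
  edge (13,6)–(14,5): clear
  edge (14,5)–(23,8): crosses AB
  edge (23,8)–(16,20): clear
  edge (16,20)–(13,6): crosses AB
  → BLOCKED
Obstacle 2 [(0,7) (3,3) (11,0) (11,20)]:
  edge (0,7)–(3,3): clear
  edge (3,3)–(11,0): clear
  edge (11,0)–(11,20): crosses AB
  edge (11,20)–(0,7): crosses AB
  → BLOCKED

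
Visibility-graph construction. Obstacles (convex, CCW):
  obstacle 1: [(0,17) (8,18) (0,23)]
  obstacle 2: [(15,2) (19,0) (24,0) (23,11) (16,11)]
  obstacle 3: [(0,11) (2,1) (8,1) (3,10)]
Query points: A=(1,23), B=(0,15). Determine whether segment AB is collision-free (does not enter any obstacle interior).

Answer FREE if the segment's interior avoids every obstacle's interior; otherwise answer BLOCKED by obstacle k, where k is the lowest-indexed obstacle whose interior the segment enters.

Obstacle 1 [(0,17) (8,18) (0,23)]:
  edge (0,17)–(8,18): crosses AB
  edge (8,18)–(0,23): crosses AB
  edge (0,23)–(0,17): clear
  → BLOCKED
Obstacle 2 [(15,2) (19,0) (24,0) (23,11) (16,11)]:
  edge (15,2)–(19,0): clear
  edge (19,0)–(24,0): clear
  edge (24,0)–(23,11): clear
  edge (23,11)–(16,11): clear
  edge (16,11)–(15,2): clear
  midpoint (1/2,19) outside
  → clear
Obstacle 3 [(0,11) (2,1) (8,1) (3,10)]:
  edge (0,11)–(2,1): clear
  edge (2,1)–(8,1): clear
  edge (8,1)–(3,10): clear
  edge (3,10)–(0,11): clear
  midpoint (1/2,19) outside
  → clear

BLOCKED by obstacle 1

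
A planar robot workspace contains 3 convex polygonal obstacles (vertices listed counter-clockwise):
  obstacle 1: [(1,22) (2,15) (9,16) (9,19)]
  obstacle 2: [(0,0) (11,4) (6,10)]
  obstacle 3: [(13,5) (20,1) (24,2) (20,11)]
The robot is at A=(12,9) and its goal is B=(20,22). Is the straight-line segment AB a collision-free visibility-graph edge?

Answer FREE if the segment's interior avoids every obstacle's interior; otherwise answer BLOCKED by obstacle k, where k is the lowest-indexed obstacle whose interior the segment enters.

Obstacle 1 [(1,22) (2,15) (9,16) (9,19)]:
  edge (1,22)–(2,15): clear
  edge (2,15)–(9,16): clear
  edge (9,16)–(9,19): clear
  edge (9,19)–(1,22): clear
  midpoint (16,31/2) outside
  → clear
Obstacle 2 [(0,0) (11,4) (6,10)]:
  edge (0,0)–(11,4): clear
  edge (11,4)–(6,10): clear
  edge (6,10)–(0,0): clear
  midpoint (16,31/2) outside
  → clear
Obstacle 3 [(13,5) (20,1) (24,2) (20,11)]:
  edge (13,5)–(20,1): clear
  edge (20,1)–(24,2): clear
  edge (24,2)–(20,11): clear
  edge (20,11)–(13,5): clear
  midpoint (16,31/2) outside
  → clear

FREE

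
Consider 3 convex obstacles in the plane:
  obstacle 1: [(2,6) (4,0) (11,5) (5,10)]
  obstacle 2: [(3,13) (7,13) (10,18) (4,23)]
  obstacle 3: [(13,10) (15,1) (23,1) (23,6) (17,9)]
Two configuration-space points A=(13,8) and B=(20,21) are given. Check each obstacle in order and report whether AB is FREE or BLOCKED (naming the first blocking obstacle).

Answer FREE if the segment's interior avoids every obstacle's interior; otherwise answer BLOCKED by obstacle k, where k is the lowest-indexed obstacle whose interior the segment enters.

Obstacle 1 [(2,6) (4,0) (11,5) (5,10)]:
  edge (2,6)–(4,0): clear
  edge (4,0)–(11,5): clear
  edge (11,5)–(5,10): clear
  edge (5,10)–(2,6): clear
  midpoint (33/2,29/2) outside
  → clear
Obstacle 2 [(3,13) (7,13) (10,18) (4,23)]:
  edge (3,13)–(7,13): clear
  edge (7,13)–(10,18): clear
  edge (10,18)–(4,23): clear
  edge (4,23)–(3,13): clear
  midpoint (33/2,29/2) outside
  → clear
Obstacle 3 [(13,10) (15,1) (23,1) (23,6) (17,9)]:
  edge (13,10)–(15,1): crosses AB
  edge (15,1)–(23,1): clear
  edge (23,1)–(23,6): clear
  edge (23,6)–(17,9): clear
  edge (17,9)–(13,10): crosses AB
  → BLOCKED

BLOCKED by obstacle 3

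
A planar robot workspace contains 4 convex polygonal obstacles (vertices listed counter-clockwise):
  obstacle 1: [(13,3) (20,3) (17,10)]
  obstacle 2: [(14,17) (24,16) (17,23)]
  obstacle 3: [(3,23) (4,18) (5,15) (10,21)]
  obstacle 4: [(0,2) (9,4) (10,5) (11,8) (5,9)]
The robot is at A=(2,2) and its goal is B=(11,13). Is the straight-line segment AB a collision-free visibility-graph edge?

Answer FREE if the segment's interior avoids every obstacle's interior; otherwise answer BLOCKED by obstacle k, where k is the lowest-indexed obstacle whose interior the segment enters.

Obstacle 1 [(13,3) (20,3) (17,10)]:
  edge (13,3)–(20,3): clear
  edge (20,3)–(17,10): clear
  edge (17,10)–(13,3): clear
  midpoint (13/2,15/2) outside
  → clear
Obstacle 2 [(14,17) (24,16) (17,23)]:
  edge (14,17)–(24,16): clear
  edge (24,16)–(17,23): clear
  edge (17,23)–(14,17): clear
  midpoint (13/2,15/2) outside
  → clear
Obstacle 3 [(3,23) (4,18) (5,15) (10,21)]:
  edge (3,23)–(4,18): clear
  edge (4,18)–(5,15): clear
  edge (5,15)–(10,21): clear
  edge (10,21)–(3,23): clear
  midpoint (13/2,15/2) outside
  → clear
Obstacle 4 [(0,2) (9,4) (10,5) (11,8) (5,9)]:
  edge (0,2)–(9,4): crosses AB
  edge (9,4)–(10,5): clear
  edge (10,5)–(11,8): clear
  edge (11,8)–(5,9): crosses AB
  edge (5,9)–(0,2): clear
  → BLOCKED

BLOCKED by obstacle 4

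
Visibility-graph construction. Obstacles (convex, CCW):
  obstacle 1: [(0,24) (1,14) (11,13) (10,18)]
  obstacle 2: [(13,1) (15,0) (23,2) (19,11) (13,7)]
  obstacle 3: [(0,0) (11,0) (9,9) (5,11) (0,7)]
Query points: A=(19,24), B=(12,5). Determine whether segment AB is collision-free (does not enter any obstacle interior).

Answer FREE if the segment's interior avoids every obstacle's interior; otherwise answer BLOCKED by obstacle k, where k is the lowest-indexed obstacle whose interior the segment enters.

FREE

Obstacle 1 [(0,24) (1,14) (11,13) (10,18)]:
  edge (0,24)–(1,14): clear
  edge (1,14)–(11,13): clear
  edge (11,13)–(10,18): clear
  edge (10,18)–(0,24): clear
  midpoint (31/2,29/2) outside
  → clear
Obstacle 2 [(13,1) (15,0) (23,2) (19,11) (13,7)]:
  edge (13,1)–(15,0): clear
  edge (15,0)–(23,2): clear
  edge (23,2)–(19,11): clear
  edge (19,11)–(13,7): clear
  edge (13,7)–(13,1): clear
  midpoint (31/2,29/2) outside
  → clear
Obstacle 3 [(0,0) (11,0) (9,9) (5,11) (0,7)]:
  edge (0,0)–(11,0): clear
  edge (11,0)–(9,9): clear
  edge (9,9)–(5,11): clear
  edge (5,11)–(0,7): clear
  edge (0,7)–(0,0): clear
  midpoint (31/2,29/2) outside
  → clear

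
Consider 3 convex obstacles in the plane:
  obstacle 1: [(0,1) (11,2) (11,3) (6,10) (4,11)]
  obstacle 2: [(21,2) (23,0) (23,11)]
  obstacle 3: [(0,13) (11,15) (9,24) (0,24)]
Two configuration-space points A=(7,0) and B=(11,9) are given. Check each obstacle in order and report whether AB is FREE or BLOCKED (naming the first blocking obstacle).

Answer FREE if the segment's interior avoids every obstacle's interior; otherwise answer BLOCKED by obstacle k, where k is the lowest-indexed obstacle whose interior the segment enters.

Obstacle 1 [(0,1) (11,2) (11,3) (6,10) (4,11)]:
  edge (0,1)–(11,2): crosses AB
  edge (11,2)–(11,3): clear
  edge (11,3)–(6,10): crosses AB
  edge (6,10)–(4,11): clear
  edge (4,11)–(0,1): clear
  → BLOCKED
Obstacle 2 [(21,2) (23,0) (23,11)]:
  edge (21,2)–(23,0): clear
  edge (23,0)–(23,11): clear
  edge (23,11)–(21,2): clear
  midpoint (9,9/2) outside
  → clear
Obstacle 3 [(0,13) (11,15) (9,24) (0,24)]:
  edge (0,13)–(11,15): clear
  edge (11,15)–(9,24): clear
  edge (9,24)–(0,24): clear
  edge (0,24)–(0,13): clear
  midpoint (9,9/2) outside
  → clear

BLOCKED by obstacle 1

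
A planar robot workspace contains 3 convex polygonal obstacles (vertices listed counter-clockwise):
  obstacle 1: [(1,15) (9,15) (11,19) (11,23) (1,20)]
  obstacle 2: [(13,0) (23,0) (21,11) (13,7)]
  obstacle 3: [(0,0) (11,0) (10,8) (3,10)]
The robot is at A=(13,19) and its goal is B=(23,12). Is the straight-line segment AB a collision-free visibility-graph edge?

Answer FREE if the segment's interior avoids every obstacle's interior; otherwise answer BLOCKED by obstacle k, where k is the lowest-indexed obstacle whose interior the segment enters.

Obstacle 1 [(1,15) (9,15) (11,19) (11,23) (1,20)]:
  edge (1,15)–(9,15): clear
  edge (9,15)–(11,19): clear
  edge (11,19)–(11,23): clear
  edge (11,23)–(1,20): clear
  edge (1,20)–(1,15): clear
  midpoint (18,31/2) outside
  → clear
Obstacle 2 [(13,0) (23,0) (21,11) (13,7)]:
  edge (13,0)–(23,0): clear
  edge (23,0)–(21,11): clear
  edge (21,11)–(13,7): clear
  edge (13,7)–(13,0): clear
  midpoint (18,31/2) outside
  → clear
Obstacle 3 [(0,0) (11,0) (10,8) (3,10)]:
  edge (0,0)–(11,0): clear
  edge (11,0)–(10,8): clear
  edge (10,8)–(3,10): clear
  edge (3,10)–(0,0): clear
  midpoint (18,31/2) outside
  → clear

FREE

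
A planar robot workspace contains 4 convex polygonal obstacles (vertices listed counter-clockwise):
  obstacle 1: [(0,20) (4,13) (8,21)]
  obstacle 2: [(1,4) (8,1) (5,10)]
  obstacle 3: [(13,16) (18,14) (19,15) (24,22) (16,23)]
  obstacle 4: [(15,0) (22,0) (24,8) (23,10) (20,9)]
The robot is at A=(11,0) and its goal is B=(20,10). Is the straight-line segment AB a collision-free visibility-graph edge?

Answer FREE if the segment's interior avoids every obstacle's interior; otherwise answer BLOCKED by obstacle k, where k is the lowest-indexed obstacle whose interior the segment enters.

FREE

Obstacle 1 [(0,20) (4,13) (8,21)]:
  edge (0,20)–(4,13): clear
  edge (4,13)–(8,21): clear
  edge (8,21)–(0,20): clear
  midpoint (31/2,5) outside
  → clear
Obstacle 2 [(1,4) (8,1) (5,10)]:
  edge (1,4)–(8,1): clear
  edge (8,1)–(5,10): clear
  edge (5,10)–(1,4): clear
  midpoint (31/2,5) outside
  → clear
Obstacle 3 [(13,16) (18,14) (19,15) (24,22) (16,23)]:
  edge (13,16)–(18,14): clear
  edge (18,14)–(19,15): clear
  edge (19,15)–(24,22): clear
  edge (24,22)–(16,23): clear
  edge (16,23)–(13,16): clear
  midpoint (31/2,5) outside
  → clear
Obstacle 4 [(15,0) (22,0) (24,8) (23,10) (20,9)]:
  edge (15,0)–(22,0): clear
  edge (22,0)–(24,8): clear
  edge (24,8)–(23,10): clear
  edge (23,10)–(20,9): clear
  edge (20,9)–(15,0): clear
  midpoint (31/2,5) outside
  → clear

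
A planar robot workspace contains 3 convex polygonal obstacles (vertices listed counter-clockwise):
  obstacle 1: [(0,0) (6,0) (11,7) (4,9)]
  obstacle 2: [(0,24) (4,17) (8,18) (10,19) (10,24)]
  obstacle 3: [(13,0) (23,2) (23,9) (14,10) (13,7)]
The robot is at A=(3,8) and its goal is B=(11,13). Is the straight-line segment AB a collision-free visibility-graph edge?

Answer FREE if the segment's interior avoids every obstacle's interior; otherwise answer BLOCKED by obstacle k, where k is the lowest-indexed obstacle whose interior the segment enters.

BLOCKED by obstacle 1

Obstacle 1 [(0,0) (6,0) (11,7) (4,9)]:
  edge (0,0)–(6,0): clear
  edge (6,0)–(11,7): clear
  edge (11,7)–(4,9): crosses AB
  edge (4,9)–(0,0): crosses AB
  → BLOCKED
Obstacle 2 [(0,24) (4,17) (8,18) (10,19) (10,24)]:
  edge (0,24)–(4,17): clear
  edge (4,17)–(8,18): clear
  edge (8,18)–(10,19): clear
  edge (10,19)–(10,24): clear
  edge (10,24)–(0,24): clear
  midpoint (7,21/2) outside
  → clear
Obstacle 3 [(13,0) (23,2) (23,9) (14,10) (13,7)]:
  edge (13,0)–(23,2): clear
  edge (23,2)–(23,9): clear
  edge (23,9)–(14,10): clear
  edge (14,10)–(13,7): clear
  edge (13,7)–(13,0): clear
  midpoint (7,21/2) outside
  → clear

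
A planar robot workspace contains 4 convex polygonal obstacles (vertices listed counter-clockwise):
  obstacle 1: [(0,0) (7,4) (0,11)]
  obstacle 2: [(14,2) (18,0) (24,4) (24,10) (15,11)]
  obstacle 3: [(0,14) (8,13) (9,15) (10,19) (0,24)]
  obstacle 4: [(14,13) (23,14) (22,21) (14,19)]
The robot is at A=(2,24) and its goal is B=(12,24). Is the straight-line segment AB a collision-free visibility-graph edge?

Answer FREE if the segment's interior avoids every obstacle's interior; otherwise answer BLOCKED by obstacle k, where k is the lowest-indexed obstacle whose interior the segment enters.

FREE

Obstacle 1 [(0,0) (7,4) (0,11)]:
  edge (0,0)–(7,4): clear
  edge (7,4)–(0,11): clear
  edge (0,11)–(0,0): clear
  midpoint (7,24) outside
  → clear
Obstacle 2 [(14,2) (18,0) (24,4) (24,10) (15,11)]:
  edge (14,2)–(18,0): clear
  edge (18,0)–(24,4): clear
  edge (24,4)–(24,10): clear
  edge (24,10)–(15,11): clear
  edge (15,11)–(14,2): clear
  midpoint (7,24) outside
  → clear
Obstacle 3 [(0,14) (8,13) (9,15) (10,19) (0,24)]:
  edge (0,14)–(8,13): clear
  edge (8,13)–(9,15): clear
  edge (9,15)–(10,19): clear
  edge (10,19)–(0,24): clear
  edge (0,24)–(0,14): clear
  midpoint (7,24) outside
  → clear
Obstacle 4 [(14,13) (23,14) (22,21) (14,19)]:
  edge (14,13)–(23,14): clear
  edge (23,14)–(22,21): clear
  edge (22,21)–(14,19): clear
  edge (14,19)–(14,13): clear
  midpoint (7,24) outside
  → clear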